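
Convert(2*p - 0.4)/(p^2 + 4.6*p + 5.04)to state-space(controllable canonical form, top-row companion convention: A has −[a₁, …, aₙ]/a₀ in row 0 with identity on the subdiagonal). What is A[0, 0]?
Reachable canonical form for den = p^2 + 4.6*p + 5.04: top row of A = -[a₁,a₂,...,aₙ]/a₀, ones on the subdiagonal, zeros elsewhere.
A = [[-4.6, -5.04], [1, 0]].
A[0,0] = -4.6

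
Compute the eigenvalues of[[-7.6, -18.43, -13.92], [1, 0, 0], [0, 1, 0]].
Eigenvalues solve det(λI - A) = 0.
Characteristic polynomial: λ^3 + 7.6*λ^2 + 18.43*λ + 13.92 = 0.
Factor: (λ + 3.2)(λ + 2.9)(λ + 1.5) = 0.
Roots: -1.5, -2.9, -3.2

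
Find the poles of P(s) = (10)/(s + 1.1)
Set denominator = 0: s + 1.1 = 0 → Poles: -1.1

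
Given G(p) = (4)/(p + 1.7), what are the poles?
Set denominator = 0: p + 1.7 = 0 → Poles: -1.7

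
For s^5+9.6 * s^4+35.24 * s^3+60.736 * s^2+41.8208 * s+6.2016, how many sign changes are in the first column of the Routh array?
Routh array:
s^5: [1, 35.24, 41.8208]; s^4: [9.6, 60.736, 6.2016]; s^3: [28.9133, 41.1748]; s^2: [47.0649, 6.2016]; s^1: [37.365]; s^0: [6.2016]
First column: [1, 9.6, 28.9133, 47.0649, 37.365, 6.2016]. Sign changes = 0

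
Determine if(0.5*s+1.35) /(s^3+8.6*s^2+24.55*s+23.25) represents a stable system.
Denominator: s^3 + 8.6*s^2 + 24.55*s + 23.25 = (s + 3.1)(s + 3)(s + 2.5). Poles: -2.5, -3, -3.1. All Re(p)<0: Yes (stable)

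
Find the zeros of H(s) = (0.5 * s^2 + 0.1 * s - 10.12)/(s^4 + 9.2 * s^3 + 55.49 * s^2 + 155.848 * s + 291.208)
Set numerator = 0: 0.5*s^2 + 0.1*s - 10.12 = 0.5*(s - 4.4)(s + 4.6) = 0 → Zeros: -4.6, 4.4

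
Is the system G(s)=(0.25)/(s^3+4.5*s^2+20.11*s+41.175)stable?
Denominator: s^3 + 4.5*s^2 + 20.11*s + 41.175 = (s + 2.7)(s^2 + 1.8*s + 15.25). Poles: -0.9 + 3.8j, -0.9 - 3.8j, -2.7. All Re(p)<0: Yes (stable)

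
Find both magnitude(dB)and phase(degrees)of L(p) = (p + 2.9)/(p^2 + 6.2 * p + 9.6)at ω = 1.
Substitute p = j*1: L(j1) = 0.277046 - 0.083452j.
|L| = 20*log₁₀(sqrt(Re²+Im²)) = -10.77 dB.
∠L = atan2(Im, Re) = -16.76°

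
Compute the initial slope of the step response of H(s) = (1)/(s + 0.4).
IVT: y'(0⁺) = lim_{s→∞} s²·Y(s) = lim_{s→∞} s·H(s).
deg(num) = 0, deg(den) = 1, relative degree = 1, so s·H(s) → (leading num)/(leading den) = 1/1 = 1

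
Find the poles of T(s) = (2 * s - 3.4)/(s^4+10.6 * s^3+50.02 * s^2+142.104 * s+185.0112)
Set denominator = 0: s^4 + 10.6*s^3 + 50.02*s^2 + 142.104*s + 185.0112 = (s + 3.2)(s + 4.4)(s^2 + 3*s + 13.14) = 0 → Poles: -1.5 + 3.3j, -1.5 - 3.3j, -3.2, -4.4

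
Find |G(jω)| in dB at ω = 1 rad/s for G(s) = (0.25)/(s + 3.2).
Substitute s = j*1: G(j1) = 0.0711744 - 0.022242j.
|G(j1)| = sqrt(Re² + Im²) = 0.07457.
20*log₁₀(0.07457) = -22.55 dB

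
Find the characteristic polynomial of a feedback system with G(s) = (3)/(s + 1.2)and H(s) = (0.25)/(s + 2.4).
Characteristic poly = G_den * H_den + G_num * H_num = (s^2 + 3.6*s + 2.88) + (0.75) = s^2 + 3.6*s + 3.63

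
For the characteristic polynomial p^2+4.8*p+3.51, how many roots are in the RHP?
p^2 + 4.8*p + 3.51 = (p + 0.9)(p + 3.9). Poles: -0.9, -3.9. RHP poles (Re>0): 0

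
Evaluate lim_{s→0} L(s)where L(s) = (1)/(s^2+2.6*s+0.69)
DC gain = L(0) = num(0)/den(0) = 1/0.69 = 1.449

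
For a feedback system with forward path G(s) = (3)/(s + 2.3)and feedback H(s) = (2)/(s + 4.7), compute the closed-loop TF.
Closed-loop T = G/(1+GH).
Numerator: G_num * H_den = 3*s + 14.1.
Denominator: G_den * H_den + G_num * H_num = (s^2 + 7*s + 10.81) + (6) = s^2 + 7*s + 16.81.
T(s) = (3*s + 14.1)/(s^2 + 7*s + 16.81)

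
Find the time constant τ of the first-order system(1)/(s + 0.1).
First-order system: τ = -1/pole. Pole = -0.1. τ = -1/(-0.1) = 10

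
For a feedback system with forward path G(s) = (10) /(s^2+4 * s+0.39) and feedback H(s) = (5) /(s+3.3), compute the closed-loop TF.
Closed-loop T = G/(1+GH).
Numerator: G_num * H_den = 10*s + 33.
Denominator: G_den * H_den + G_num * H_num = (s^3 + 7.3*s^2 + 13.59*s + 1.287) + (50) = s^3 + 7.3*s^2 + 13.59*s + 51.287.
T(s) = (10*s + 33)/(s^3 + 7.3*s^2 + 13.59*s + 51.287)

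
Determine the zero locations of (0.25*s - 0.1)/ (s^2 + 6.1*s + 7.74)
Set numerator = 0: 0.25*s - 0.1 = 0 → Zeros: 0.4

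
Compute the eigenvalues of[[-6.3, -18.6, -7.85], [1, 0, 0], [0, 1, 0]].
Eigenvalues solve det(λI - A) = 0.
Characteristic polynomial: λ^3 + 6.3*λ^2 + 18.6*λ + 7.85 = 0.
Factor: (λ + 0.5)(λ^2 + 5.8*λ + 15.7) = 0.
Roots: -0.5, -2.9 + 2.7j, -2.9 - 2.7j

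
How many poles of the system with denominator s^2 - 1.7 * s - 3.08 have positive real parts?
s^2 - 1.7*s - 3.08 = (s - 2.8)(s + 1.1). Poles: -1.1, 2.8. RHP poles (Re>0): 1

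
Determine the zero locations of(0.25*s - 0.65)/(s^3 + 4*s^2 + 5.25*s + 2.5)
Set numerator = 0: 0.25*s - 0.65 = 0 → Zeros: 2.6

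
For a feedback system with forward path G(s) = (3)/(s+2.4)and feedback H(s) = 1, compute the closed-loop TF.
Closed-loop T = G/(1+GH).
Numerator: G_num * H_den = 3.
Denominator: G_den * H_den + G_num * H_num = (s + 2.4) + (3) = s + 5.4.
T(s) = (3)/(s + 5.4)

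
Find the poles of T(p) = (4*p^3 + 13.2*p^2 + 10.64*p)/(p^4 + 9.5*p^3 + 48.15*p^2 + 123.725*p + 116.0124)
Set denominator = 0: p^4 + 9.5*p^3 + 48.15*p^2 + 123.725*p + 116.0124 = (p + 2.8)(p + 2.1)(p^2 + 4.6*p + 19.73) = 0 → Poles: -2.1, -2.3 + 3.8j, -2.3 - 3.8j, -2.8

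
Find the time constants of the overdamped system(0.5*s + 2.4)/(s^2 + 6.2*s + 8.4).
Overdamped: real poles at -2, -4.2. τ = -1/pole → τ₁ = 0.5, τ₂ = 0.2381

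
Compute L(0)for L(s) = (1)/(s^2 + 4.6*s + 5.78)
DC gain = L(0) = num(0)/den(0) = 1/5.78 = 0.173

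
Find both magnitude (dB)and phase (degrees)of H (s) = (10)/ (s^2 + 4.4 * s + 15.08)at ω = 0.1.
Substitute s = j*0.1: H(j0.1) = 0.663005 - 0.0193578j.
|H| = 20*log₁₀(sqrt(Re²+Im²)) = -3.57 dB.
∠H = atan2(Im, Re) = -1.67°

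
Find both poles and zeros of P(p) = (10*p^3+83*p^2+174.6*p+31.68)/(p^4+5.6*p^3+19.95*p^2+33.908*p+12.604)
Set denominator = 0: p^4 + 5.6*p^3 + 19.95*p^2 + 33.908*p + 12.604 = (p + 0.5)(p + 2.3)(p^2 + 2.8*p + 10.96) = 0 → Poles: -0.5, -1.4 + 3j, -1.4 - 3j, -2.3
Set numerator = 0: 10*p^3 + 83*p^2 + 174.6*p + 31.68 = 10*(p + 3.3)(p + 0.2)(p + 4.8) = 0 → Zeros: -0.2, -3.3, -4.8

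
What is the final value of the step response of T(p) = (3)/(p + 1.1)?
FVT: lim_{t→∞} y(t) = lim_{p→0} p*Y(p) where Y(p) = T(p)/p.
= lim_{p→0} T(p) = T(0) = num(0)/den(0) = 3/1.1 = 2.727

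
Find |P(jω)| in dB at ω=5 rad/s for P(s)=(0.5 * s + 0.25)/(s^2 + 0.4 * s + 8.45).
Substitute s = j*5: P(j5) = 0.00310361 - 0.150682j.
|P(j5)| = sqrt(Re² + Im²) = 0.1507.
20*log₁₀(0.1507) = -16.44 dB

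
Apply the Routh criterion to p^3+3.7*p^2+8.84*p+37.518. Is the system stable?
Routh array:
p^3: [1, 8.84]; p^2: [3.7, 37.518]; p^1: [-1.3]; p^0: [37.518]
First column: [1, 3.7, -1.3, 37.518]. Sign changes = 2.
No, unstable (2 RHP root(s))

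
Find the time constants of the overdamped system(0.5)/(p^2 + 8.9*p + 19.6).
Overdamped: real poles at -4, -4.9. τ = -1/pole → τ₁ = 0.25, τ₂ = 0.2041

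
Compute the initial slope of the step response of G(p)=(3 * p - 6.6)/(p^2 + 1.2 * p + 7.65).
IVT: y'(0⁺) = lim_{p→∞} p²·Y(p) = lim_{p→∞} p·G(p).
deg(num) = 1, deg(den) = 2, relative degree = 1, so p·G(p) → (leading num)/(leading den) = 3/1 = 3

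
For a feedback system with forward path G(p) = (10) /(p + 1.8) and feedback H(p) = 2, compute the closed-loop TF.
Closed-loop T = G/(1+GH).
Numerator: G_num * H_den = 10.
Denominator: G_den * H_den + G_num * H_num = (p + 1.8) + (20) = p + 21.8.
T(p) = (10)/(p + 21.8)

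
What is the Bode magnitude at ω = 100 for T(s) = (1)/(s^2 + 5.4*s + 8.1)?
Substitute s = j*100: T(j100) = -9.97896e-05 - 5.39301e-06j.
|T(j100)| = sqrt(Re² + Im²) = 9.994e-05.
20*log₁₀(9.994e-05) = -80.01 dB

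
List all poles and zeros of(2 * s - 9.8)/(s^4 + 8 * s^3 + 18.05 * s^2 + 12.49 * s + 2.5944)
Set denominator = 0: s^4 + 8*s^3 + 18.05*s^2 + 12.49*s + 2.5944 = (s + 2.3)(s + 4.7)(s + 0.4)(s + 0.6) = 0 → Poles: -0.4, -0.6, -2.3, -4.7
Set numerator = 0: 2*s - 9.8 = 0 → Zeros: 4.9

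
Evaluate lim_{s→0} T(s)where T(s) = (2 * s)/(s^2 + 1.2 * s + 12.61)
DC gain = T(0) = num(0)/den(0) = 0/12.61 = 0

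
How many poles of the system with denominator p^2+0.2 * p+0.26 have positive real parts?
Poles: -0.1 + 0.5j, -0.1 - 0.5j. RHP poles (Re>0): 0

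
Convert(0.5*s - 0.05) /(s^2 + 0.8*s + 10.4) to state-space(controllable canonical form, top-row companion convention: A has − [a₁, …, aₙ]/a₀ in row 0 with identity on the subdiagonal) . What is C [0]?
Reachable canonical form: C = numerator coefficients (right-aligned, zero-padded to length n).
num = 0.5*s - 0.05, C = [[0.5, -0.05]].
C[0] = 0.5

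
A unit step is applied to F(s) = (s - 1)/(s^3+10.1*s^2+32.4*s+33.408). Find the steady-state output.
FVT: lim_{t→∞} y(t) = lim_{s→0} s*Y(s) where Y(s) = F(s)/s.
= lim_{s→0} F(s) = F(0) = num(0)/den(0) = -1/33.408 = -0.02993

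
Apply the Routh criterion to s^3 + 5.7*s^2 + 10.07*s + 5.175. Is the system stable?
Routh array:
s^3: [1, 10.07]; s^2: [5.7, 5.175]; s^1: [9.16211]; s^0: [5.175]
First column: [1, 5.7, 9.16211, 5.175]. Sign changes = 0.
Yes, stable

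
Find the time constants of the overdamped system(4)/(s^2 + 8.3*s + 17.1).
Overdamped: real poles at -4.5, -3.8. τ = -1/pole → τ₁ = 0.2222, τ₂ = 0.2632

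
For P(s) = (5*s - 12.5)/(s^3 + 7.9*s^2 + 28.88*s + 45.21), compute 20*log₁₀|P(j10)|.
Substitute s = j*10: P(j10) = -0.0247522 - 0.0434972j.
|P(j10)| = sqrt(Re² + Im²) = 0.05005.
20*log₁₀(0.05005) = -26.01 dB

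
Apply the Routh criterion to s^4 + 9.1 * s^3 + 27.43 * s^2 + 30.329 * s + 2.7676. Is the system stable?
Routh array:
s^4: [1, 27.43, 2.7676]; s^3: [9.1, 30.329]; s^2: [24.0971, 2.7676]; s^1: [29.2838]; s^0: [2.7676]
First column: [1, 9.1, 24.0971, 29.2838, 2.7676]. Sign changes = 0.
Yes, stable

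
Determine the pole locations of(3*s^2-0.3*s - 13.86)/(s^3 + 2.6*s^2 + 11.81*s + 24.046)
Set denominator = 0: s^3 + 2.6*s^2 + 11.81*s + 24.046 = (s + 2.2)(s^2 + 0.4*s + 10.93) = 0 → Poles: -0.2 + 3.3j, -0.2 - 3.3j, -2.2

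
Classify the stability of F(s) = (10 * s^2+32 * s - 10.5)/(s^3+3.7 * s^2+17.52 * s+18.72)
Denominator: s^3 + 3.7*s^2 + 17.52*s + 18.72 = (s + 1.3)(s^2 + 2.4*s + 14.4). Poles: -1.2 + 3.6j, -1.2 - 3.6j, -1.3. Stable (all poles in LHP)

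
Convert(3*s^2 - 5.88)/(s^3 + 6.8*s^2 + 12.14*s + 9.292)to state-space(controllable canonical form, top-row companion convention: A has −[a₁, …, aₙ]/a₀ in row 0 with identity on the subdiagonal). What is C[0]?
Reachable canonical form: C = numerator coefficients (right-aligned, zero-padded to length n).
num = 3*s^2 - 5.88, C = [[3, 0, -5.88]].
C[0] = 3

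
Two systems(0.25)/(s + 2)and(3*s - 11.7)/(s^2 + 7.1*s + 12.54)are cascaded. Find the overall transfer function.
Series: H = H₁ · H₂ = (n₁·n₂)/(d₁·d₂).
Num: n₁·n₂ = 0.75*s - 2.925. Den: d₁·d₂ = s^3 + 9.1*s^2 + 26.74*s + 25.08.
H(s) = (0.75*s - 2.925)/(s^3 + 9.1*s^2 + 26.74*s + 25.08)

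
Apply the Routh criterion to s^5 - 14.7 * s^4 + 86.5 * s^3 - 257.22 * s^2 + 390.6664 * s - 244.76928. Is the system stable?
Routh array:
s^5: [1, 86.5, 390.6664]; s^4: [-14.7, -257.22, -244.76928]; s^3: [69.002, 374.015]; s^2: [-177.541, -244.76928]; s^1: [278.885]; s^0: [-244.76928]
First column: [1, -14.7, 69.002, -177.541, 278.885, -244.76928]. Sign changes = 5.
No, unstable (5 RHP root(s))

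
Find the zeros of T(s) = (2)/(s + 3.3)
Numerator is a nonzero constant (2) → Zeros: none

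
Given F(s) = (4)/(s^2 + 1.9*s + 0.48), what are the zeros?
Numerator is a nonzero constant (4) → Zeros: none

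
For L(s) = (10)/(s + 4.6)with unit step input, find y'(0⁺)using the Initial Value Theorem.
IVT: y'(0⁺) = lim_{s→∞} s²·Y(s) = lim_{s→∞} s·L(s).
deg(num) = 0, deg(den) = 1, relative degree = 1, so s·L(s) → (leading num)/(leading den) = 10/1 = 10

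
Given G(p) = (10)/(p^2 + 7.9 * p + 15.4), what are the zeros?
Numerator is a nonzero constant (10) → Zeros: none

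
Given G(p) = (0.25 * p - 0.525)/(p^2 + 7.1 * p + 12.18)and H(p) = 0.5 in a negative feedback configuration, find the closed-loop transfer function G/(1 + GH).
Closed-loop T = G/(1+GH).
Numerator: G_num * H_den = 0.25*p - 0.525.
Denominator: G_den * H_den + G_num * H_num = (p^2 + 7.1*p + 12.18) + (0.125*p - 0.2625) = p^2 + 7.225*p + 11.9175.
T(p) = (0.25*p - 0.525)/(p^2 + 7.225*p + 11.9175)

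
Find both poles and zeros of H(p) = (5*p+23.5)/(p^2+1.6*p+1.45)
Set denominator = 0: p^2 + 1.6*p + 1.45 = 0 → Poles: -0.8 + 0.9j, -0.8 - 0.9j
Set numerator = 0: 5*p + 23.5 = 0 → Zeros: -4.7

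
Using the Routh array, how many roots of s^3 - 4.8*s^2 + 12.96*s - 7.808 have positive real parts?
Routh array:
s^3: [1, 12.96]; s^2: [-4.8, -7.808]; s^1: [11.3333]; s^0: [-7.808]
First column: [1, -4.8, 11.3333, -7.808]. Sign changes = RHP roots = 3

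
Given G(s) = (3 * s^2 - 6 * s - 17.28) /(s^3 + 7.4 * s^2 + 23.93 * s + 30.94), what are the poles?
Set denominator = 0: s^3 + 7.4*s^2 + 23.93*s + 30.94 = (s + 2.8)(s^2 + 4.6*s + 11.05) = 0 → Poles: -2.3 + 2.4j, -2.3 - 2.4j, -2.8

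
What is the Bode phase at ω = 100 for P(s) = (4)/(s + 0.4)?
Substitute s = j*100: P(j100) = 0.000159997 - 0.0399994j.
∠P(j100) = atan2(Im, Re) = atan2(-0.0399994, 0.000159997) = -89.77°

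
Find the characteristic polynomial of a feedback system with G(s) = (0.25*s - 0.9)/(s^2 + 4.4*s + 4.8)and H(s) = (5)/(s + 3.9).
Characteristic poly = G_den * H_den + G_num * H_num = (s^3 + 8.3*s^2 + 21.96*s + 18.72) + (1.25*s - 4.5) = s^3 + 8.3*s^2 + 23.21*s + 14.22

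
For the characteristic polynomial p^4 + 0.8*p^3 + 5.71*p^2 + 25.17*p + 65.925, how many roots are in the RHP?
p^4 + 0.8*p^3 + 5.71*p^2 + 25.17*p + 65.925 = (p^2 - 3*p + 11.25)(p^2 + 3.8*p + 5.86). Poles: -1.9 + 1.5j, -1.9 - 1.5j, 1.5 + 3j, 1.5 - 3j. RHP poles (Re>0): 2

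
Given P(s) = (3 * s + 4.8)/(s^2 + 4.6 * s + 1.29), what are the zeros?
Set numerator = 0: 3*s + 4.8 = 0 → Zeros: -1.6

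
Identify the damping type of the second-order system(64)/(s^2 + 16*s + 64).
Standard form: ωn²/(s²+2ζωn·s+ωn²) gives ωn=8, ζ=1.
Critically damped (ζ = 1)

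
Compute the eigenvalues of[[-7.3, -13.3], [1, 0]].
Eigenvalues solve det(λI - A) = 0.
Characteristic polynomial: λ^2 + 7.3*λ + 13.3 = 0.
Factor: (λ + 3.5)(λ + 3.8) = 0.
Roots: -3.5, -3.8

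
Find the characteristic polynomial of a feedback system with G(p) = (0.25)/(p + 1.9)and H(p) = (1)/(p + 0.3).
Characteristic poly = G_den * H_den + G_num * H_num = (p^2 + 2.2*p + 0.57) + (0.25) = p^2 + 2.2*p + 0.82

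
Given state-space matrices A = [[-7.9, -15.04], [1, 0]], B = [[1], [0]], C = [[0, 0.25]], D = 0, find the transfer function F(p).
F(p) = C(pI - A)⁻¹B + D.
Characteristic polynomial det(pI - A) = p^2 + 7.9*p + 15.04.
Numerator from C·adj(pI-A)·B + D·det(pI-A) = 0.25.
F(p) = (0.25)/(p^2 + 7.9*p + 15.04)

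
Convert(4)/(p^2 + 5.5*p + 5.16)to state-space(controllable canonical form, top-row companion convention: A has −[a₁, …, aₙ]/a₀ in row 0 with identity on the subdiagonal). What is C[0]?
Reachable canonical form: C = numerator coefficients (right-aligned, zero-padded to length n).
num = 4, C = [[0, 4]].
C[0] = 0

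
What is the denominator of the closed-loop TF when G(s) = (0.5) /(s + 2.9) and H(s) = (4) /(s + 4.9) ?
Characteristic poly = G_den * H_den + G_num * H_num = (s^2 + 7.8*s + 14.21) + (2) = s^2 + 7.8*s + 16.21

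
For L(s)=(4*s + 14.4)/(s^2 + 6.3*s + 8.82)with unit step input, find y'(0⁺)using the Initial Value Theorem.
IVT: y'(0⁺) = lim_{s→∞} s²·Y(s) = lim_{s→∞} s·L(s).
deg(num) = 1, deg(den) = 2, relative degree = 1, so s·L(s) → (leading num)/(leading den) = 4/1 = 4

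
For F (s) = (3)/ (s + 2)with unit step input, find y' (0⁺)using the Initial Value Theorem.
IVT: y'(0⁺) = lim_{s→∞} s²·Y(s) = lim_{s→∞} s·F(s).
deg(num) = 0, deg(den) = 1, relative degree = 1, so s·F(s) → (leading num)/(leading den) = 3/1 = 3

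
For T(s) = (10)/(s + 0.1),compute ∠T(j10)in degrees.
Substitute s = j*10: T(j10) = 0.009999 - 0.9999j.
∠T(j10) = atan2(Im, Re) = atan2(-0.9999, 0.009999) = -89.43°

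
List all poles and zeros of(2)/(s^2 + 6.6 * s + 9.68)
Set denominator = 0: s^2 + 6.6*s + 9.68 = (s + 2.2)(s + 4.4) = 0 → Poles: -2.2, -4.4
Numerator is a nonzero constant (2) → Zeros: none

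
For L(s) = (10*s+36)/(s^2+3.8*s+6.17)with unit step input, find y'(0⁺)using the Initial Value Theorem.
IVT: y'(0⁺) = lim_{s→∞} s²·Y(s) = lim_{s→∞} s·L(s).
deg(num) = 1, deg(den) = 2, relative degree = 1, so s·L(s) → (leading num)/(leading den) = 10/1 = 10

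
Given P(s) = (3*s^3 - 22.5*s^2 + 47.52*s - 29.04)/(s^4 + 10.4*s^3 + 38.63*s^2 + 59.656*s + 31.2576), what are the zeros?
Set numerator = 0: 3*s^3 - 22.5*s^2 + 47.52*s - 29.04 = 3*(s - 1.1)(s - 4.4)(s - 2) = 0 → Zeros: 1.1, 2, 4.4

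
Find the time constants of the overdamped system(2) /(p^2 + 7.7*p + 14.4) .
Overdamped: real poles at -3.2, -4.5. τ = -1/pole → τ₁ = 0.3125, τ₂ = 0.2222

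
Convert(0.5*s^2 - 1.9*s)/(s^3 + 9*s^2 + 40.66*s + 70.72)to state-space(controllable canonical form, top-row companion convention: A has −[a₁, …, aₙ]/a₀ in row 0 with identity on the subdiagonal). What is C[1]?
Reachable canonical form: C = numerator coefficients (right-aligned, zero-padded to length n).
num = 0.5*s^2 - 1.9*s, C = [[0.5, -1.9, 0]].
C[1] = -1.9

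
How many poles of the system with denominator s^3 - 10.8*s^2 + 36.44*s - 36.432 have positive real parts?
s^3 - 10.8*s^2 + 36.44*s - 36.432 = (s - 4.6)(s - 4.4)(s - 1.8). Poles: 1.8, 4.4, 4.6. RHP poles (Re>0): 3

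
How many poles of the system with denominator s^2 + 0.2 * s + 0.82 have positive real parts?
Poles: -0.1 + 0.9j, -0.1 - 0.9j. RHP poles (Re>0): 0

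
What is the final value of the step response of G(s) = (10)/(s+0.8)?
FVT: lim_{t→∞} y(t) = lim_{s→0} s*Y(s) where Y(s) = G(s)/s.
= lim_{s→0} G(s) = G(0) = num(0)/den(0) = 10/0.8 = 12.5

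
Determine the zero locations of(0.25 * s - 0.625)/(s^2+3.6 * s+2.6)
Set numerator = 0: 0.25*s - 0.625 = 0 → Zeros: 2.5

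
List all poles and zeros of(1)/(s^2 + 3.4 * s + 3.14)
Set denominator = 0: s^2 + 3.4*s + 3.14 = 0 → Poles: -1.7 + 0.5j, -1.7 - 0.5j
Numerator is a nonzero constant (1) → Zeros: none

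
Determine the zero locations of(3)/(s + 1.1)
Numerator is a nonzero constant (3) → Zeros: none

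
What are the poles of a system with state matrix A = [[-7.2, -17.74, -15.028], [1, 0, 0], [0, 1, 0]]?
Eigenvalues solve det(λI - A) = 0.
Characteristic polynomial: λ^3 + 7.2*λ^2 + 17.74*λ + 15.028 = 0.
Factor: (λ + 2.6)(λ^2 + 4.6*λ + 5.78) = 0.
Roots: -2.3 + 0.7j, -2.3 - 0.7j, -2.6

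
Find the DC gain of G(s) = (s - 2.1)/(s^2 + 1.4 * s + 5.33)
DC gain = G(0) = num(0)/den(0) = -2.1/5.33 = -0.394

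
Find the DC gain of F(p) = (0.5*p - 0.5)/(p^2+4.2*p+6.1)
DC gain = F(0) = num(0)/den(0) = -0.5/6.1 = -0.08197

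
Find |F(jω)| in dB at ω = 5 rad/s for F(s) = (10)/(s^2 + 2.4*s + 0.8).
Substitute s = j*5: F(j5) = -0.33167 - 0.164465j.
|F(j5)| = sqrt(Re² + Im²) = 0.3702.
20*log₁₀(0.3702) = -8.63 dB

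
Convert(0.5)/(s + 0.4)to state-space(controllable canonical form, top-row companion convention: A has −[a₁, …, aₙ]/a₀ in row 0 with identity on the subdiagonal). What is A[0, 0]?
Reachable canonical form for den = s + 0.4: top row of A = -[a₁,a₂,...,aₙ]/a₀, ones on the subdiagonal, zeros elsewhere.
A = [[-0.4]].
A[0,0] = -0.4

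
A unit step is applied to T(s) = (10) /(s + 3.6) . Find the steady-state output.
FVT: lim_{t→∞} y(t) = lim_{s→0} s*Y(s) where Y(s) = T(s)/s.
= lim_{s→0} T(s) = T(0) = num(0)/den(0) = 10/3.6 = 2.778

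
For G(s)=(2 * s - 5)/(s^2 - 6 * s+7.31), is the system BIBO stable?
Denominator: s^2 - 6*s + 7.31 = (s - 4.3)(s - 1.7). Poles: 1.7, 4.3. All Re(p)<0: No (unstable)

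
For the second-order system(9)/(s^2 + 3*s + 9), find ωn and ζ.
Standard form: ωn²/(s²+2ζωn·s+ωn²).
const=9=ωn² → ωn=3, s coeff=3=2ζωn → ζ=0.5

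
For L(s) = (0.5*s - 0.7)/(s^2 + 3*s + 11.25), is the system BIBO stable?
Denominator: s^2 + 3*s + 11.25. Poles: -1.5 + 3j, -1.5 - 3j. All Re(p)<0: Yes (stable)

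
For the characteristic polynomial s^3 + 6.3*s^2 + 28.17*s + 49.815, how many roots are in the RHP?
s^3 + 6.3*s^2 + 28.17*s + 49.815 = (s + 2.7)(s^2 + 3.6*s + 18.45). Poles: -1.8 + 3.9j, -1.8 - 3.9j, -2.7. RHP poles (Re>0): 0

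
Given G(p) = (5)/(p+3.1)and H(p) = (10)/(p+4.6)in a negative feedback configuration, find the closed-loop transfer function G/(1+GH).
Closed-loop T = G/(1+GH).
Numerator: G_num * H_den = 5*p + 23.
Denominator: G_den * H_den + G_num * H_num = (p^2 + 7.7*p + 14.26) + (50) = p^2 + 7.7*p + 64.26.
T(p) = (5*p + 23)/(p^2 + 7.7*p + 64.26)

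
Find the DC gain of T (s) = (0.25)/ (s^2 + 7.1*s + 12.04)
DC gain = T(0) = num(0)/den(0) = 0.25/12.04 = 0.02076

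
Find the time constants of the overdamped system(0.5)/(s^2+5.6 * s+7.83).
Overdamped: real poles at -2.9, -2.7. τ = -1/pole → τ₁ = 0.3448, τ₂ = 0.3704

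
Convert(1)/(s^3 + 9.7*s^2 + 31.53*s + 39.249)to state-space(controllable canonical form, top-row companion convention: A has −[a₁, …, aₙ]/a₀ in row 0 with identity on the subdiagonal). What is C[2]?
Reachable canonical form: C = numerator coefficients (right-aligned, zero-padded to length n).
num = 1, C = [[0, 0, 1]].
C[2] = 1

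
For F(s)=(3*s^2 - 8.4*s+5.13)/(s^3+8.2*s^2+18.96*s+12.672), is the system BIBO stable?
Denominator: s^3 + 8.2*s^2 + 18.96*s + 12.672 = (s + 4.8)(s + 2.2)(s + 1.2). Poles: -1.2, -2.2, -4.8. All Re(p)<0: Yes (stable)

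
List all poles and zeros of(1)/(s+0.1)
Set denominator = 0: s + 0.1 = 0 → Poles: -0.1
Numerator is a nonzero constant (1) → Zeros: none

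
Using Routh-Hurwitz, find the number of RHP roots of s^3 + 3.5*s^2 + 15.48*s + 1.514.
Routh array:
s^3: [1, 15.48]; s^2: [3.5, 1.514]; s^1: [15.0474]; s^0: [1.514]
First column: [1, 3.5, 15.0474, 1.514]. Sign changes = RHP roots = 0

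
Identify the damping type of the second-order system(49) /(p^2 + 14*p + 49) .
Standard form: ωn²/(p²+2ζωn·p+ωn²) gives ωn=7, ζ=1.
Critically damped (ζ = 1)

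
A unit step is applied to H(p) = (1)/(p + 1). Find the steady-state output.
FVT: lim_{t→∞} y(t) = lim_{p→0} p*Y(p) where Y(p) = H(p)/p.
= lim_{p→0} H(p) = H(0) = num(0)/den(0) = 1/1 = 1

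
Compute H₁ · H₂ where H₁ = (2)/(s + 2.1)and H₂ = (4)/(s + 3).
Series: H = H₁ · H₂ = (n₁·n₂)/(d₁·d₂).
Num: n₁·n₂ = 8. Den: d₁·d₂ = s^2 + 5.1*s + 6.3.
H(s) = (8)/(s^2 + 5.1*s + 6.3)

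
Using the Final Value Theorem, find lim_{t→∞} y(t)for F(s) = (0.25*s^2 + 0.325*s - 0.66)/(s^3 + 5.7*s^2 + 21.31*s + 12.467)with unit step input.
FVT: lim_{t→∞} y(t) = lim_{s→0} s*Y(s) where Y(s) = F(s)/s.
= lim_{s→0} F(s) = F(0) = num(0)/den(0) = -0.66/12.467 = -0.05294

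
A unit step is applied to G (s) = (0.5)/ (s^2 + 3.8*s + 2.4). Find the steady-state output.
FVT: lim_{t→∞} y(t) = lim_{s→0} s*Y(s) where Y(s) = G(s)/s.
= lim_{s→0} G(s) = G(0) = num(0)/den(0) = 0.5/2.4 = 0.2083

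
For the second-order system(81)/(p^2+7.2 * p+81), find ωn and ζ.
Standard form: ωn²/(p²+2ζωn·p+ωn²).
const=81=ωn² → ωn=9, p coeff=7.2=2ζωn → ζ=0.4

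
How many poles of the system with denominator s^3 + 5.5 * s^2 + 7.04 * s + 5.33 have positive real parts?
s^3 + 5.5*s^2 + 7.04*s + 5.33 = (s + 4.1)(s^2 + 1.4*s + 1.3). Poles: -0.7 + 0.9j, -0.7 - 0.9j, -4.1. RHP poles (Re>0): 0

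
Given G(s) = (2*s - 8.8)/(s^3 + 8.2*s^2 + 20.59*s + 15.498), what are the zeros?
Set numerator = 0: 2*s - 8.8 = 0 → Zeros: 4.4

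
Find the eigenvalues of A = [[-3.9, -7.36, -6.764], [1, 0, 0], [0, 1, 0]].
Eigenvalues solve det(λI - A) = 0.
Characteristic polynomial: λ^3 + 3.9*λ^2 + 7.36*λ + 6.764 = 0.
Factor: (λ + 1.9)(λ^2 + 2*λ + 3.56) = 0.
Roots: -1 + 1.6j, -1 - 1.6j, -1.9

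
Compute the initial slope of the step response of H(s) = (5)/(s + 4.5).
IVT: y'(0⁺) = lim_{s→∞} s²·Y(s) = lim_{s→∞} s·H(s).
deg(num) = 0, deg(den) = 1, relative degree = 1, so s·H(s) → (leading num)/(leading den) = 5/1 = 5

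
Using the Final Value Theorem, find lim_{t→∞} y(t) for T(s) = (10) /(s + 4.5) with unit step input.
FVT: lim_{t→∞} y(t) = lim_{s→0} s*Y(s) where Y(s) = T(s)/s.
= lim_{s→0} T(s) = T(0) = num(0)/den(0) = 10/4.5 = 2.222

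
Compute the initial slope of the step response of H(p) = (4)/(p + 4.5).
IVT: y'(0⁺) = lim_{p→∞} p²·Y(p) = lim_{p→∞} p·H(p).
deg(num) = 0, deg(den) = 1, relative degree = 1, so p·H(p) → (leading num)/(leading den) = 4/1 = 4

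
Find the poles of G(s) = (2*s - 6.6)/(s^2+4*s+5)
Set denominator = 0: s^2 + 4*s + 5 = 0 → Poles: -2 + 1j, -2 - 1j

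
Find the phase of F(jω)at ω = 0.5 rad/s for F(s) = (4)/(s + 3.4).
Substitute s = j*0.5: F(j0.5) = 1.15157 - 0.169348j.
∠F(j0.5) = atan2(Im, Re) = atan2(-0.169348, 1.15157) = -8.37°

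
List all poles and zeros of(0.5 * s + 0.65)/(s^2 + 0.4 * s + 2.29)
Set denominator = 0: s^2 + 0.4*s + 2.29 = 0 → Poles: -0.2 + 1.5j, -0.2 - 1.5j
Set numerator = 0: 0.5*s + 0.65 = 0 → Zeros: -1.3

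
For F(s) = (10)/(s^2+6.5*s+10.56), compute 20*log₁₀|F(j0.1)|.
Substitute s = j*0.1: F(j0.1) = 0.944283 - 0.0581786j.
|F(j0.1)| = sqrt(Re² + Im²) = 0.9461.
20*log₁₀(0.9461) = -0.48 dB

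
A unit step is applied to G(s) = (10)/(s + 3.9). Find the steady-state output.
FVT: lim_{t→∞} y(t) = lim_{s→0} s*Y(s) where Y(s) = G(s)/s.
= lim_{s→0} G(s) = G(0) = num(0)/den(0) = 10/3.9 = 2.564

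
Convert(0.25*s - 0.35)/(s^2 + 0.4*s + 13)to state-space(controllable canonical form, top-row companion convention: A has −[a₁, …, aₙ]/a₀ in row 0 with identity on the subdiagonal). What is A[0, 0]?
Reachable canonical form for den = s^2 + 0.4*s + 13: top row of A = -[a₁,a₂,...,aₙ]/a₀, ones on the subdiagonal, zeros elsewhere.
A = [[-0.4, -13], [1, 0]].
A[0,0] = -0.4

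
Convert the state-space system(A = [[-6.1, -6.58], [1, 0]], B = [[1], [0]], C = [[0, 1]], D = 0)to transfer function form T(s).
T(s) = C(sI - A)⁻¹B + D.
Characteristic polynomial det(sI - A) = s^2 + 6.1*s + 6.58.
Numerator from C·adj(sI-A)·B + D·det(sI-A) = 1.
T(s) = (1)/(s^2 + 6.1*s + 6.58)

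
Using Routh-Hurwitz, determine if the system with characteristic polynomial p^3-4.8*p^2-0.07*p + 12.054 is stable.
Routh array:
p^3: [1, -0.07]; p^2: [-4.8, 12.054]; p^1: [2.44125]; p^0: [12.054]
First column: [1, -4.8, 2.44125, 12.054]. Sign changes = 2.
No, unstable (2 RHP root(s))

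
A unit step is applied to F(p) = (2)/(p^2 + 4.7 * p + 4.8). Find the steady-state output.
FVT: lim_{t→∞} y(t) = lim_{p→0} p*Y(p) where Y(p) = F(p)/p.
= lim_{p→0} F(p) = F(0) = num(0)/den(0) = 2/4.8 = 0.4167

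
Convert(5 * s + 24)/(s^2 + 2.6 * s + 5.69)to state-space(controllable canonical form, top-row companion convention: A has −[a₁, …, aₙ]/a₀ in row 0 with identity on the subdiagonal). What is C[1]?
Reachable canonical form: C = numerator coefficients (right-aligned, zero-padded to length n).
num = 5*s + 24, C = [[5, 24]].
C[1] = 24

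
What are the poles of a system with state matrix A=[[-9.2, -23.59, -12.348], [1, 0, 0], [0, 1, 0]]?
Eigenvalues solve det(λI - A) = 0.
Characteristic polynomial: λ^3 + 9.2*λ^2 + 23.59*λ + 12.348 = 0.
Factor: (λ + 3.6)(λ + 4.9)(λ + 0.7) = 0.
Roots: -0.7, -3.6, -4.9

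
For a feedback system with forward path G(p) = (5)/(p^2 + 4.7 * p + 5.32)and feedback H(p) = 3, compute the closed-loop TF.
Closed-loop T = G/(1+GH).
Numerator: G_num * H_den = 5.
Denominator: G_den * H_den + G_num * H_num = (p^2 + 4.7*p + 5.32) + (15) = p^2 + 4.7*p + 20.32.
T(p) = (5)/(p^2 + 4.7*p + 20.32)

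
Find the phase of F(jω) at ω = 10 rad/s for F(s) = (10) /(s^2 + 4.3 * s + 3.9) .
Substitute s = j*10: F(j10) = -0.0866999 - 0.0387939j.
∠F(j10) = atan2(Im, Re) = atan2(-0.0387939, -0.0866999) = -155.89°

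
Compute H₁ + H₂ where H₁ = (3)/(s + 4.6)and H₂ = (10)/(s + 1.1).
Parallel: H = H₁ + H₂ = (n₁·d₂ + n₂·d₁)/(d₁·d₂).
n₁·d₂ = 3*s + 3.3. n₂·d₁ = 10*s + 46. Sum = 13*s + 49.3. d₁·d₂ = s^2 + 5.7*s + 5.06.
H(s) = (13*s + 49.3)/(s^2 + 5.7*s + 5.06)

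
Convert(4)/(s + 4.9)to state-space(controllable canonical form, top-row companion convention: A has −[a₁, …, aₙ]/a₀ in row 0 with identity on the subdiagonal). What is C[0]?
Reachable canonical form: C = numerator coefficients (right-aligned, zero-padded to length n).
num = 4, C = [[4]].
C[0] = 4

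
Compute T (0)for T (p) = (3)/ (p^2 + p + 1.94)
DC gain = T(0) = num(0)/den(0) = 3/1.94 = 1.546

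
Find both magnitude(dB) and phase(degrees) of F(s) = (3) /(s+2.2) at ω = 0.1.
Substitute s = j*0.1: F(j0.1) = 1.36082 - 0.0618557j.
|F| = 20*log₁₀(sqrt(Re²+Im²)) = 2.69 dB.
∠F = atan2(Im, Re) = -2.60°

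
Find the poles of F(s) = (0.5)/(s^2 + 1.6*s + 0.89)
Set denominator = 0: s^2 + 1.6*s + 0.89 = 0 → Poles: -0.8 + 0.5j, -0.8 - 0.5j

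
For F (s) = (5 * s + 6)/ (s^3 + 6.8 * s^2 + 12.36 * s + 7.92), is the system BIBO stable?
Denominator: s^3 + 6.8*s^2 + 12.36*s + 7.92 = (s + 4.4)(s^2 + 2.4*s + 1.8). Poles: -1.2 + 0.6j, -1.2 - 0.6j, -4.4. All Re(p)<0: Yes (stable)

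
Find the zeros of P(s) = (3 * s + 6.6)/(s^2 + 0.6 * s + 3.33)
Set numerator = 0: 3*s + 6.6 = 0 → Zeros: -2.2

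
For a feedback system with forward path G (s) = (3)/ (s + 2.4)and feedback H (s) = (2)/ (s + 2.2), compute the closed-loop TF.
Closed-loop T = G/(1+GH).
Numerator: G_num * H_den = 3*s + 6.6.
Denominator: G_den * H_den + G_num * H_num = (s^2 + 4.6*s + 5.28) + (6) = s^2 + 4.6*s + 11.28.
T(s) = (3*s + 6.6)/(s^2 + 4.6*s + 11.28)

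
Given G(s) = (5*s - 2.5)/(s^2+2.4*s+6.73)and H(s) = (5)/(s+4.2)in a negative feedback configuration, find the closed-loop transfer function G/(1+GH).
Closed-loop T = G/(1+GH).
Numerator: G_num * H_den = 5*s^2 + 18.5*s - 10.5.
Denominator: G_den * H_den + G_num * H_num = (s^3 + 6.6*s^2 + 16.81*s + 28.266) + (25*s - 12.5) = s^3 + 6.6*s^2 + 41.81*s + 15.766.
T(s) = (5*s^2 + 18.5*s - 10.5)/(s^3 + 6.6*s^2 + 41.81*s + 15.766)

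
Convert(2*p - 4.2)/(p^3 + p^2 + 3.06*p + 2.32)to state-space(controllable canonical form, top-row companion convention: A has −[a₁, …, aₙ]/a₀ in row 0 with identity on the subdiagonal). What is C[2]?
Reachable canonical form: C = numerator coefficients (right-aligned, zero-padded to length n).
num = 2*p - 4.2, C = [[0, 2, -4.2]].
C[2] = -4.2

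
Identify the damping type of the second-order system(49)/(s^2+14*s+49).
Standard form: ωn²/(s²+2ζωn·s+ωn²) gives ωn=7, ζ=1.
Critically damped (ζ = 1)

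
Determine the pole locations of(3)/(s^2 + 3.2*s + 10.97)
Set denominator = 0: s^2 + 3.2*s + 10.97 = 0 → Poles: -1.6 + 2.9j, -1.6 - 2.9j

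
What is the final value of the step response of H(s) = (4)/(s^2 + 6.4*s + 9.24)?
FVT: lim_{t→∞} y(t) = lim_{s→0} s*Y(s) where Y(s) = H(s)/s.
= lim_{s→0} H(s) = H(0) = num(0)/den(0) = 4/9.24 = 0.4329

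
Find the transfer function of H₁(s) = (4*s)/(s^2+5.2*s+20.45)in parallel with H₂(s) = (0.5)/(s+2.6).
Parallel: H = H₁ + H₂ = (n₁·d₂ + n₂·d₁)/(d₁·d₂).
n₁·d₂ = 4*s^2 + 10.4*s. n₂·d₁ = 0.5*s^2 + 2.6*s + 10.225. Sum = 4.5*s^2 + 13*s + 10.225. d₁·d₂ = s^3 + 7.8*s^2 + 33.97*s + 53.17.
H(s) = (4.5*s^2 + 13*s + 10.225)/(s^3 + 7.8*s^2 + 33.97*s + 53.17)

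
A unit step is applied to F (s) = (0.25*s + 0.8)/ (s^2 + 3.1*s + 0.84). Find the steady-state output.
FVT: lim_{t→∞} y(t) = lim_{s→0} s*Y(s) where Y(s) = F(s)/s.
= lim_{s→0} F(s) = F(0) = num(0)/den(0) = 0.8/0.84 = 0.9524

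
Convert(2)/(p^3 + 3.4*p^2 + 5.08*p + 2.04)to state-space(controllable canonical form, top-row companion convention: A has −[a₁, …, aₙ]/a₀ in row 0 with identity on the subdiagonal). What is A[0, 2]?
Reachable canonical form for den = p^3 + 3.4*p^2 + 5.08*p + 2.04: top row of A = -[a₁,a₂,...,aₙ]/a₀, ones on the subdiagonal, zeros elsewhere.
A = [[-3.4, -5.08, -2.04], [1, 0, 0], [0, 1, 0]].
A[0,2] = -2.04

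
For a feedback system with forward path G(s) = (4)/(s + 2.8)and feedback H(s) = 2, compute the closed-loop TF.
Closed-loop T = G/(1+GH).
Numerator: G_num * H_den = 4.
Denominator: G_den * H_den + G_num * H_num = (s + 2.8) + (8) = s + 10.8.
T(s) = (4)/(s + 10.8)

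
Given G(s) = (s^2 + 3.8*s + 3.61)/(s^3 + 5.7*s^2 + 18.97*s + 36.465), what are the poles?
Set denominator = 0: s^3 + 5.7*s^2 + 18.97*s + 36.465 = (s + 3.3)(s^2 + 2.4*s + 11.05) = 0 → Poles: -1.2 + 3.1j, -1.2 - 3.1j, -3.3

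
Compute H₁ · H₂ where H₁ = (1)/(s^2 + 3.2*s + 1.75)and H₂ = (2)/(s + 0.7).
Series: H = H₁ · H₂ = (n₁·n₂)/(d₁·d₂).
Num: n₁·n₂ = 2. Den: d₁·d₂ = s^3 + 3.9*s^2 + 3.99*s + 1.225.
H(s) = (2)/(s^3 + 3.9*s^2 + 3.99*s + 1.225)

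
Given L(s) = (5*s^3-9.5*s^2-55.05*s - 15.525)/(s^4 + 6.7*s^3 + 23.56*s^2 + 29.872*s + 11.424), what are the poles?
Set denominator = 0: s^4 + 6.7*s^3 + 23.56*s^2 + 29.872*s + 11.424 = (s + 1.2)(s + 0.7)(s^2 + 4.8*s + 13.6) = 0 → Poles: -0.7, -1.2, -2.4 + 2.8j, -2.4 - 2.8j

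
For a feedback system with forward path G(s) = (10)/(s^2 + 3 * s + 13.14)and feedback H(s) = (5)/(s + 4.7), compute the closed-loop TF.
Closed-loop T = G/(1+GH).
Numerator: G_num * H_den = 10*s + 47.
Denominator: G_den * H_den + G_num * H_num = (s^3 + 7.7*s^2 + 27.24*s + 61.758) + (50) = s^3 + 7.7*s^2 + 27.24*s + 111.758.
T(s) = (10*s + 47)/(s^3 + 7.7*s^2 + 27.24*s + 111.758)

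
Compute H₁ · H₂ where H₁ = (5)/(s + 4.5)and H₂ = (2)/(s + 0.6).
Series: H = H₁ · H₂ = (n₁·n₂)/(d₁·d₂).
Num: n₁·n₂ = 10. Den: d₁·d₂ = s^2 + 5.1*s + 2.7.
H(s) = (10)/(s^2 + 5.1*s + 2.7)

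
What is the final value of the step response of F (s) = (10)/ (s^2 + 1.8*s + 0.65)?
FVT: lim_{t→∞} y(t) = lim_{s→0} s*Y(s) where Y(s) = F(s)/s.
= lim_{s→0} F(s) = F(0) = num(0)/den(0) = 10/0.65 = 15.38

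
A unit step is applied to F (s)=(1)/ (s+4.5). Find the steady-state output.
FVT: lim_{t→∞} y(t) = lim_{s→0} s*Y(s) where Y(s) = F(s)/s.
= lim_{s→0} F(s) = F(0) = num(0)/den(0) = 1/4.5 = 0.2222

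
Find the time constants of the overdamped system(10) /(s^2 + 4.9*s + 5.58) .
Overdamped: real poles at -3.1, -1.8. τ = -1/pole → τ₁ = 0.3226, τ₂ = 0.5556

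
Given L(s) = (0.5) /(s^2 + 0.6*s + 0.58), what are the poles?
Set denominator = 0: s^2 + 0.6*s + 0.58 = 0 → Poles: -0.3 + 0.7j, -0.3 - 0.7j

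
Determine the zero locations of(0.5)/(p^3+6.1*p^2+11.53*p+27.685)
Numerator is a nonzero constant (0.5) → Zeros: none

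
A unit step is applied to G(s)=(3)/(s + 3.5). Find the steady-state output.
FVT: lim_{t→∞} y(t) = lim_{s→0} s*Y(s) where Y(s) = G(s)/s.
= lim_{s→0} G(s) = G(0) = num(0)/den(0) = 3/3.5 = 0.8571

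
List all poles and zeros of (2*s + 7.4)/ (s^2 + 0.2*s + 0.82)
Set denominator = 0: s^2 + 0.2*s + 0.82 = 0 → Poles: -0.1 + 0.9j, -0.1 - 0.9j
Set numerator = 0: 2*s + 7.4 = 0 → Zeros: -3.7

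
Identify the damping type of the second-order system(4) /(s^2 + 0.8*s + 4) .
Standard form: ωn²/(s²+2ζωn·s+ωn²) gives ωn=2, ζ=0.2.
Underdamped (ζ = 0.2 < 1)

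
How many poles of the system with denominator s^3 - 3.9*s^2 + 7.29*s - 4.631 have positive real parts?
s^3 - 3.9*s^2 + 7.29*s - 4.631 = (s - 1.1)(s^2 - 2.8*s + 4.21). Poles: 1.1, 1.4 + 1.5j, 1.4 - 1.5j. RHP poles (Re>0): 3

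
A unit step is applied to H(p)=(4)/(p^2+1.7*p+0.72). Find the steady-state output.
FVT: lim_{t→∞} y(t) = lim_{p→0} p*Y(p) where Y(p) = H(p)/p.
= lim_{p→0} H(p) = H(0) = num(0)/den(0) = 4/0.72 = 5.556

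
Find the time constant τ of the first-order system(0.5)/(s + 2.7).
First-order system: τ = -1/pole. Pole = -2.7. τ = -1/(-2.7) = 0.3704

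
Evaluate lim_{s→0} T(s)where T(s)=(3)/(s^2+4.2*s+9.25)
DC gain = T(0) = num(0)/den(0) = 3/9.25 = 0.3243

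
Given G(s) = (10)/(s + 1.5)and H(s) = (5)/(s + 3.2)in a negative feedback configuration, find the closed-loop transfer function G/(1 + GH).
Closed-loop T = G/(1+GH).
Numerator: G_num * H_den = 10*s + 32.
Denominator: G_den * H_den + G_num * H_num = (s^2 + 4.7*s + 4.8) + (50) = s^2 + 4.7*s + 54.8.
T(s) = (10*s + 32)/(s^2 + 4.7*s + 54.8)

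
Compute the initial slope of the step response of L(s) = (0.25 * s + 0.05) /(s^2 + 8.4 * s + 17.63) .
IVT: y'(0⁺) = lim_{s→∞} s²·Y(s) = lim_{s→∞} s·L(s).
deg(num) = 1, deg(den) = 2, relative degree = 1, so s·L(s) → (leading num)/(leading den) = 0.25/1 = 0.25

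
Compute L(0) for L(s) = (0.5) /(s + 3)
DC gain = L(0) = num(0)/den(0) = 0.5/3 = 0.1667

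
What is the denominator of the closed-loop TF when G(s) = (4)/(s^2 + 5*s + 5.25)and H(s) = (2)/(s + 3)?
Characteristic poly = G_den * H_den + G_num * H_num = (s^3 + 8*s^2 + 20.25*s + 15.75) + (8) = s^3 + 8*s^2 + 20.25*s + 23.75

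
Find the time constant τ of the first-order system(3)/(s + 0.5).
First-order system: τ = -1/pole. Pole = -0.5. τ = -1/(-0.5) = 2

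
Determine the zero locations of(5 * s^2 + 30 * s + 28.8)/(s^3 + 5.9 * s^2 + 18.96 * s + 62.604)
Set numerator = 0: 5*s^2 + 30*s + 28.8 = 5*(s + 1.2)(s + 4.8) = 0 → Zeros: -1.2, -4.8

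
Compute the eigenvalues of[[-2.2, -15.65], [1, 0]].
Eigenvalues solve det(λI - A) = 0.
Characteristic polynomial: λ^2 + 2.2*λ + 15.65 = 0.
Roots: -1.1 + 3.8j, -1.1 - 3.8j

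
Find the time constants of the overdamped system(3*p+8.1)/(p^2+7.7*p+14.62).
Overdamped: real poles at -3.4, -4.3. τ = -1/pole → τ₁ = 0.2941, τ₂ = 0.2326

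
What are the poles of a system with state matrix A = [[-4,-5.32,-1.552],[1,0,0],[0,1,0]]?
Eigenvalues solve det(λI - A) = 0.
Characteristic polynomial: λ^3 + 4*λ^2 + 5.32*λ + 1.552 = 0.
Factor: (λ + 0.4)(λ^2 + 3.6*λ + 3.88) = 0.
Roots: -0.4, -1.8 + 0.8j, -1.8 - 0.8j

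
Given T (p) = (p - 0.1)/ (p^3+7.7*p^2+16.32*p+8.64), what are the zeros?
Set numerator = 0: p - 0.1 = 0 → Zeros: 0.1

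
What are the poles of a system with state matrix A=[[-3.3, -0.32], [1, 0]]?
Eigenvalues solve det(λI - A) = 0.
Characteristic polynomial: λ^2 + 3.3*λ + 0.32 = 0.
Factor: (λ + 3.2)(λ + 0.1) = 0.
Roots: -0.1, -3.2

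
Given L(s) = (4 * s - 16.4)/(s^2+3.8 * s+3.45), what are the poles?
Set denominator = 0: s^2 + 3.8*s + 3.45 = (s + 1.5)(s + 2.3) = 0 → Poles: -1.5, -2.3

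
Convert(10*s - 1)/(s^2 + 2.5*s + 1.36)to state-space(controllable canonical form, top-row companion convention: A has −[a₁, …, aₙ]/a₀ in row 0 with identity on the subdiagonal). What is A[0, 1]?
Reachable canonical form for den = s^2 + 2.5*s + 1.36: top row of A = -[a₁,a₂,...,aₙ]/a₀, ones on the subdiagonal, zeros elsewhere.
A = [[-2.5, -1.36], [1, 0]].
A[0,1] = -1.36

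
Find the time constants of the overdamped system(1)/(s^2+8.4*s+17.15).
Overdamped: real poles at -3.5, -4.9. τ = -1/pole → τ₁ = 0.2857, τ₂ = 0.2041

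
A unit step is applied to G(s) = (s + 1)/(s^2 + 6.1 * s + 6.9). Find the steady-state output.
FVT: lim_{t→∞} y(t) = lim_{s→0} s*Y(s) where Y(s) = G(s)/s.
= lim_{s→0} G(s) = G(0) = num(0)/den(0) = 1/6.9 = 0.1449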